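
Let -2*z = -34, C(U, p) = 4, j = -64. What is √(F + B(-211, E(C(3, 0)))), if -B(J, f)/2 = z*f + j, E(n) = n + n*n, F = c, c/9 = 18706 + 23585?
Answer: √380067 ≈ 616.50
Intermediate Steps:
c = 380619 (c = 9*(18706 + 23585) = 9*42291 = 380619)
F = 380619
E(n) = n + n²
z = 17 (z = -½*(-34) = 17)
B(J, f) = 128 - 34*f (B(J, f) = -2*(17*f - 64) = -2*(-64 + 17*f) = 128 - 34*f)
√(F + B(-211, E(C(3, 0)))) = √(380619 + (128 - 136*(1 + 4))) = √(380619 + (128 - 136*5)) = √(380619 + (128 - 34*20)) = √(380619 + (128 - 680)) = √(380619 - 552) = √380067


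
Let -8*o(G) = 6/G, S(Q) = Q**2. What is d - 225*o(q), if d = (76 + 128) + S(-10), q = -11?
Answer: 12701/44 ≈ 288.66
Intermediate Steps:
o(G) = -3/(4*G)
d = 304 (d = (76 + 128) + (-10)**2 = 204 + 100 = 304)
d - 225*o(q) = 304 - (-675)/(4*(-11)) = 304 - (-675)*(-1)/(4*11) = 304 - 225*3/44 = 304 - 675/44 = 12701/44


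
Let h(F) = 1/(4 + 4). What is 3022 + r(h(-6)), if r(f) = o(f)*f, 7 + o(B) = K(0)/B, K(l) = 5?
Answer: 24209/8 ≈ 3026.1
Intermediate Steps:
o(B) = -7 + 5/B
h(F) = 1/8
r(f) = f*(-7 + 5/f) (r(f) = (-7 + 5/f)*f = f*(-7 + 5/f))
3022 + r(h(-6)) = 3022 + (5 - 7*1/8) = 3022 + (5 - 7/8) = 3022 + 33/8 = 24209/8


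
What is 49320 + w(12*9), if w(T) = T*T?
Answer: 60984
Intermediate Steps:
w(T) = T²
49320 + w(12*9) = 49320 + (12*9)² = 49320 + 108² = 49320 + 11664 = 60984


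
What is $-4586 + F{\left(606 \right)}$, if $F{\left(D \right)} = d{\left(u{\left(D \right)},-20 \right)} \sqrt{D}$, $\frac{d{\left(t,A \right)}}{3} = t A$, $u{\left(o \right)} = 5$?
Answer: $-4586 - 300 \sqrt{606} \approx -11971.0$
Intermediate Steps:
$d{\left(t,A \right)} = 3 A t$ ($d{\left(t,A \right)} = 3 t A = 3 A t$)
$F{\left(D \right)} = - 300 \sqrt{D}$ ($F{\left(D \right)} = 3 \left(-20\right) 5 \sqrt{D} = - 300 \sqrt{D}$)
$-4586 + F{\left(606 \right)} = -4586 - 300 \sqrt{606}$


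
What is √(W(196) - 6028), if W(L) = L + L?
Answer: 2*I*√1409 ≈ 75.073*I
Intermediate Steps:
W(L) = 2*L
√(W(196) - 6028) = √(2*196 - 6028) = √(392 - 6028) = √(-5636) = 2*I*√1409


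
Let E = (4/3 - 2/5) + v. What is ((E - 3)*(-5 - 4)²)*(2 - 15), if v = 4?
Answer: -10179/5 ≈ -2035.8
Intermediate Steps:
E = 74/15 (E = (4/3 - 2/5) + 4 = (4*(⅓) - 2*⅕) + 4 = (4/3 - ⅖) + 4 = 14/15 + 4 = 74/15 ≈ 4.9333)
((E - 3)*(-5 - 4)²)*(2 - 15) = ((74/15 - 3)*(-5 - 4)²)*(2 - 15) = ((29/15)*(-9)²)*(-13) = ((29/15)*81)*(-13) = (783/5)*(-13) = -10179/5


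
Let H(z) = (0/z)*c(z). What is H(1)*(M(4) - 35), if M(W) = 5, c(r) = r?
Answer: 0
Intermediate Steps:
H(z) = 0 (H(z) = (0/z)*z = 0*z = 0)
H(1)*(M(4) - 35) = 0*(5 - 35) = 0*(-30) = 0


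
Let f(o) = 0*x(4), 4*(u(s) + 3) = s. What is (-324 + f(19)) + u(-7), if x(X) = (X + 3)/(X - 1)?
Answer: -1315/4 ≈ -328.75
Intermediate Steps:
x(X) = (3 + X)/(-1 + X)
u(s) = -3 + s/4
f(o) = 0 (f(o) = 0*((3 + 4)/(-1 + 4)) = 0*(7/3) = 0)
(-324 + f(19)) + u(-7) = (-324 + 0) + (-3 + (¼)*(-7)) = -324 + (-3 - 7/4) = -324 - 19/4 = -1315/4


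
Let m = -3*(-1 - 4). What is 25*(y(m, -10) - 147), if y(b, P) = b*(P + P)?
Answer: -11175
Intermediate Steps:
m = 15 (m = -3*(-5) = 15)
y(b, P) = 2*P*b (y(b, P) = b*(2*P) = 2*P*b)
25*(y(m, -10) - 147) = 25*(2*(-10)*15 - 147) = 25*(-300 - 147) = 25*(-447) = -11175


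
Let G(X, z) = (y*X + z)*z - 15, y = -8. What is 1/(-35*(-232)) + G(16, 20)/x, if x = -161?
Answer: 2523023/186760 ≈ 13.509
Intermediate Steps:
G(X, z) = -15 + z*(z - 8*X) (G(X, z) = (-8*X + z)*z - 15 = (z - 8*X)*z - 15 = z*(z - 8*X) - 15 = -15 + z*(z - 8*X))
1/(-35*(-232)) + G(16, 20)/x = 1/(-35*(-232)) + (-15 + 20² - 8*16*20)/(-161) = -1/35*(-1/232) + (-15 + 400 - 2560)*(-1/161) = 1/8120 - 2175*(-1/161) = 1/8120 + 2175/161 = 2523023/186760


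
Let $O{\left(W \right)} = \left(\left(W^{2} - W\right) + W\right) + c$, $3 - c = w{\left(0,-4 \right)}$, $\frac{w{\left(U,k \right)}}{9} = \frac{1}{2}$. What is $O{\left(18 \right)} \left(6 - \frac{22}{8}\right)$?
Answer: $\frac{8385}{8} \approx 1048.1$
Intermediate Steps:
$w{\left(U,k \right)} = \frac{9}{2}$
$c = - \frac{3}{2}$ ($c = 3 - \frac{9}{2} = - \frac{3}{2} \approx -1.5$)
$O{\left(W \right)} = - \frac{3}{2} + W^{2}$ ($O{\left(W \right)} = \left(\left(W^{2} - W\right) + W\right) - \frac{3}{2} = W^{2} - \frac{3}{2} = - \frac{3}{2} + W^{2}$)
$O{\left(18 \right)} \left(6 - \frac{22}{8}\right) = \left(- \frac{3}{2} + 18^{2}\right) \left(6 - \frac{22}{8}\right) = \left(- \frac{3}{2} + 324\right) \left(6 - \frac{11}{4}\right) = \frac{645 \left(6 - \frac{11}{4}\right)}{2} = \frac{645}{2} \cdot \frac{13}{4} = \frac{8385}{8}$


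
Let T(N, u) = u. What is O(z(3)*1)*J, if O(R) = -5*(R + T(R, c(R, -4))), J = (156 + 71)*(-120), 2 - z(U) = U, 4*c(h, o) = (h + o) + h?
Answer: -340500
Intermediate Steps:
c(h, o) = h/2 + o/4 (c(h, o) = ((h + o) + h)/4 = (o + 2*h)/4 = h/2 + o/4)
z(U) = 2 - U
J = -27240 (J = 227*(-120) = -27240)
O(R) = 5 - 15*R/2 (O(R) = -5*(R + (R/2 + (¼)*(-4))) = -5*(R + (R/2 - 1)) = -5*(R + (-1 + R/2)) = -5*(-1 + 3*R/2) = 5 - 15*R/2)
O(z(3)*1)*J = (5 - 15*(2 - 1*3)/2)*(-27240) = (5 - 15*(2 - 3)/2)*(-27240) = (5 - (-15)/2)*(-27240) = (5 - 15/2*(-1))*(-27240) = (5 + 15/2)*(-27240) = (25/2)*(-27240) = -340500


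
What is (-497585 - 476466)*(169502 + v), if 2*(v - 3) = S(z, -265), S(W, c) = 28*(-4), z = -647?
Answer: -165051967899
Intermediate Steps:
S(W, c) = -112
v = -53 (v = 3 + (½)*(-112) = 3 - 56 = -53)
(-497585 - 476466)*(169502 + v) = (-497585 - 476466)*(169502 - 53) = -974051*169449 = -165051967899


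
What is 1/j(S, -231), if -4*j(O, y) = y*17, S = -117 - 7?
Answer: 4/3927 ≈ 0.0010186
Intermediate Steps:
S = -124
j(O, y) = -17*y/4 (j(O, y) = -y*17/4 = -17*y/4)
1/j(S, -231) = 1/(-17/4*(-231)) = 1/(3927/4) = 4/3927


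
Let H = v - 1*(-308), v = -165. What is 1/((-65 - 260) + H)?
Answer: -1/182 ≈ -0.0054945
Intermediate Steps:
H = 143 (H = -165 - 1*(-308) = -165 + 308 = 143)
1/((-65 - 260) + H) = 1/((-65 - 260) + 143) = 1/(-325 + 143) = 1/(-182) = -1/182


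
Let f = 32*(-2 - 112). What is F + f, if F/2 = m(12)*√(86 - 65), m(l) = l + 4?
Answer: -3648 + 32*√21 ≈ -3501.4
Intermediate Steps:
m(l) = 4 + l
f = -3648 (f = 32*(-114) = -3648)
F = 32*√21 (F = 2*((4 + 12)*√(86 - 65)) = 2*(16*√21) = 32*√21 ≈ 146.64)
F + f = 32*√21 - 3648 = -3648 + 32*√21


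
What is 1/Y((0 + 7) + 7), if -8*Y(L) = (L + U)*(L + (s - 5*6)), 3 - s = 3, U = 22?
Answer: 1/72 ≈ 0.013889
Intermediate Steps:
s = 0 (s = 3 - 1*3 = 3 - 3 = 0)
Y(L) = -(-30 + L)*(22 + L)/8 (Y(L) = -(L + 22)*(L + (0 - 5*6))/8 = -(22 + L)*(L + (0 - 30))/8 = -(22 + L)*(L - 30)/8 = -(22 + L)*(-30 + L)/8 = -(-30 + L)*(22 + L)/8)
1/Y((0 + 7) + 7) = 1/(165/2 + ((0 + 7) + 7) - ((0 + 7) + 7)²/8) = 1/(165/2 + (7 + 7) - (7 + 7)²/8) = 1/(165/2 + 14 - ⅛*14²) = 1/(165/2 + 14 - ⅛*196) = 1/(165/2 + 14 - 49/2) = 1/72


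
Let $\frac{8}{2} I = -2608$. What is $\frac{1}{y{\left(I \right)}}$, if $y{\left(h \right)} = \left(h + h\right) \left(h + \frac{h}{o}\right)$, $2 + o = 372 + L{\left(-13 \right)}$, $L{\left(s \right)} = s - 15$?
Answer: $\frac{171}{145810672} \approx 1.1728 \cdot 10^{-6}$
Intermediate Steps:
$I = -652$ ($I = \frac{1}{4} \left(-2608\right) = -652$)
$L{\left(s \right)} = -15 + s$
$o = 342$ ($o = -2 + \left(372 - 28\right) = -2 + 344 = 342$)
$y{\left(h \right)} = \frac{343 h^{2}}{171}$ ($y{\left(h \right)} = \left(h + h\right) \left(h + \frac{h}{342}\right) = 2 h \left(h + h \frac{1}{342}\right) = 2 h \left(h + \frac{h}{342}\right) = 2 h \frac{343 h}{342} = \frac{343 h^{2}}{171}$)
$\frac{1}{y{\left(I \right)}} = \frac{1}{\frac{343}{171} \left(-652\right)^{2}} = \frac{1}{\frac{343}{171} \cdot 425104} = \frac{1}{\frac{145810672}{171}} = \frac{171}{145810672}$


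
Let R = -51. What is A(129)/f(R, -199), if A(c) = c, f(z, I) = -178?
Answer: -129/178 ≈ -0.72472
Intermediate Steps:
A(129)/f(R, -199) = 129/(-178) = 129*(-1/178) = -129/178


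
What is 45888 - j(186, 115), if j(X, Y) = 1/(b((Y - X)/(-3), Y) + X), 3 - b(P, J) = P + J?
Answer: 6929085/151 ≈ 45888.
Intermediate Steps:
b(P, J) = 3 - J - P (b(P, J) = 3 - (P + J) = 3 - (J + P) = 3 + (-J - P) = 3 - J - P)
j(X, Y) = 1/(3 - 2*Y/3 + 2*X/3) (j(X, Y) = 1/((3 - Y - (Y - X)/(-3)) + X) = 1/((3 - Y - (Y - X)*(-1)/3) + X) = 1/((3 - Y - (-Y/3 + X/3)) + X) = 1/((3 - Y + (-X/3 + Y/3)) + X) = 1/((3 - 2*Y/3 - X/3) + X) = 1/(3 - 2*Y/3 + 2*X/3))
45888 - j(186, 115) = 45888 - 3/(9 - 2*115 + 2*186) = 45888 - 3/(9 - 230 + 372) = 45888 - 3/151 = 6929085/151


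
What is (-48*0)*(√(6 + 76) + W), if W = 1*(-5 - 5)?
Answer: 0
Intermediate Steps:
W = -10 (W = 1*(-10) = -10)
(-48*0)*(√(6 + 76) + W) = (-48*0)*(√(6 + 76) - 10) = 0*(√82 - 10) = 0*(-10 + √82) = 0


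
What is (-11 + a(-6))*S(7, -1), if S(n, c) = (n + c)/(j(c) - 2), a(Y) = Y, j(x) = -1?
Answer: 34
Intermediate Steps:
S(n, c) = -c/3 - n/3 (S(n, c) = (n + c)/(-1 - 2) = (c + n)/(-3) = (c + n)*(-⅓) = -c/3 - n/3)
(-11 + a(-6))*S(7, -1) = (-11 - 6)*(-⅓*(-1) - ⅓*7) = -17*(⅓ - 7/3) = -17*(-2) = 34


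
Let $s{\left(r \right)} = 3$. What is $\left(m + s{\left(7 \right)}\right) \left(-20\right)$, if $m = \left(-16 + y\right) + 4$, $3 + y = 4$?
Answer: $160$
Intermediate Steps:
$y = 1$ ($y = -3 + 4 = 1$)
$m = -11$ ($m = \left(-16 + 1\right) + 4 = -15 + 4 = -11$)
$\left(m + s{\left(7 \right)}\right) \left(-20\right) = \left(-11 + 3\right) \left(-20\right) = \left(-8\right) \left(-20\right) = 160$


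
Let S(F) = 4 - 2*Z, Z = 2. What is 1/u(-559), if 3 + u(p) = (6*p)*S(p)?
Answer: -⅓ ≈ -0.33333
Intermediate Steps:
S(F) = 0 (S(F) = 4 - 2*2 = 4 - 4 = 0)
u(p) = -3 (u(p) = -3 + (6*p)*0 = -3 + 0 = -3)
1/u(-559) = 1/(-3) = -⅓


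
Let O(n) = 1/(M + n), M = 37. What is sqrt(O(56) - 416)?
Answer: I*sqrt(3597891)/93 ≈ 20.396*I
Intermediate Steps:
O(n) = 1/(37 + n)
sqrt(O(56) - 416) = sqrt(1/(37 + 56) - 416) = sqrt(1/93 - 416) = sqrt(-38687/93) = I*sqrt(3597891)/93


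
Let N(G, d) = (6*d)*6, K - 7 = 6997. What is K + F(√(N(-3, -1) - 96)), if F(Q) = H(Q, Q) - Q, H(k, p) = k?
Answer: 7004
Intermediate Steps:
K = 7004 (K = 7 + 6997 = 7004)
N(G, d) = 36*d
F(Q) = 0 (F(Q) = Q - Q = 0)
K + F(√(N(-3, -1) - 96)) = 7004 + 0 = 7004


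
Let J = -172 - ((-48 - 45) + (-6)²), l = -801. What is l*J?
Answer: 92115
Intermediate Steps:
J = -115 (J = -172 - (-93 + 36) = -172 - 1*(-57) = -172 + 57 = -115)
l*J = -801*(-115) = 92115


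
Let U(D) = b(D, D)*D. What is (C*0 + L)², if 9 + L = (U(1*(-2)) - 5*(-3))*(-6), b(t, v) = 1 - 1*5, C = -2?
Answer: 21609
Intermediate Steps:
b(t, v) = -4 (b(t, v) = 1 - 5 = -4)
U(D) = -4*D
L = -147 (L = -9 + (-4*(-2) - 5*(-3))*(-6) = -9 + (-4*(-2) + 15)*(-6) = -9 + (8 + 15)*(-6) = -9 + 23*(-6) = -9 - 138 = -147)
(C*0 + L)² = (-2*0 - 147)² = (0 - 147)² = (-147)² = 21609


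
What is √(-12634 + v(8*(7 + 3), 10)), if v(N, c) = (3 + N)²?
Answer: I*√5745 ≈ 75.796*I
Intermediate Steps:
√(-12634 + v(8*(7 + 3), 10)) = √(-12634 + (3 + 8*(7 + 3))²) = √(-12634 + (3 + 8*10)²) = √(-12634 + (3 + 80)²) = √(-12634 + 83²) = √(-12634 + 6889) = √(-5745) = I*√5745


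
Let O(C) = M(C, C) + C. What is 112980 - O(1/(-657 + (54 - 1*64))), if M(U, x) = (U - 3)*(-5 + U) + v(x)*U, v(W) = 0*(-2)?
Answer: 50256881215/444889 ≈ 1.1297e+5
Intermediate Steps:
v(W) = 0
M(U, x) = (-5 + U)*(-3 + U) (M(U, x) = (U - 3)*(-5 + U) + 0*U = (-3 + U)*(-5 + U) + 0 = (-5 + U)*(-3 + U) + 0 = (-5 + U)*(-3 + U))
O(C) = 15 + C² - 7*C (O(C) = (15 + C² - 8*C) + C = 15 + C² - 7*C)
112980 - O(1/(-657 + (54 - 1*64))) = 112980 - (15 + (1/(-657 + (54 - 1*64)))² - 7/(-657 + (54 - 1*64))) = 112980 - (15 + (1/(-657 + (54 - 64)))² - 7/(-657 + (54 - 64))) = 112980 - (15 + (1/(-657 - 10))² - 7/(-657 - 10)) = 112980 - (15 + (1/(-667))² - 7/(-667)) = 112980 - (15 + (-1/667)² - 7*(-1/667)) = 112980 - (15 + 1/444889 + 7/667) = 112980 - 1*6678005/444889 = 112980 - 6678005/444889 = 50256881215/444889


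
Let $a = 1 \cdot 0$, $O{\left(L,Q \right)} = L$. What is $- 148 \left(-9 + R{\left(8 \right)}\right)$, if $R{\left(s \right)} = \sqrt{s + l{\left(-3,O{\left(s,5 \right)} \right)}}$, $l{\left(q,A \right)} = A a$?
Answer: $1332 - 296 \sqrt{2} \approx 913.39$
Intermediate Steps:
$a = 0$
$l{\left(q,A \right)} = 0$ ($l{\left(q,A \right)} = A 0 = 0$)
$R{\left(s \right)} = \sqrt{s}$ ($R{\left(s \right)} = \sqrt{s + 0} = \sqrt{s}$)
$- 148 \left(-9 + R{\left(8 \right)}\right) = - 148 \left(-9 + \sqrt{8}\right) = - 148 \left(-9 + 2 \sqrt{2}\right) = 1332 - 296 \sqrt{2}$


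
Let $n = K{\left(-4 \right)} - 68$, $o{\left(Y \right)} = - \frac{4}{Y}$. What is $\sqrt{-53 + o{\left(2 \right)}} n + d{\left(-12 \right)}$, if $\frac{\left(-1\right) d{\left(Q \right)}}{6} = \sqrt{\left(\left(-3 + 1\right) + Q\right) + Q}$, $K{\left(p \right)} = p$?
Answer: $6 i \left(- \sqrt{26} - 12 \sqrt{55}\right) \approx - 564.56 i$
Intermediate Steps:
$n = -72$ ($n = -4 - 68 = -72$)
$d{\left(Q \right)} = - 6 \sqrt{-2 + 2 Q}$ ($d{\left(Q \right)} = - 6 \sqrt{\left(\left(-3 + 1\right) + Q\right) + Q} = - 6 \sqrt{\left(-2 + Q\right) + Q} = - 6 \sqrt{-2 + 2 Q}$)
$\sqrt{-53 + o{\left(2 \right)}} n + d{\left(-12 \right)} = \sqrt{-53 - \frac{4}{2}} \left(-72\right) - 6 \sqrt{-2 + 2 \left(-12\right)} = \sqrt{-53 - 2} \left(-72\right) - 6 \sqrt{-2 - 24} = \sqrt{-53 - 2} \left(-72\right) - 6 \sqrt{-26} = \sqrt{-55} \left(-72\right) - 6 i \sqrt{26} = i \sqrt{55} \left(-72\right) - 6 i \sqrt{26} = - 72 i \sqrt{55} - 6 i \sqrt{26}$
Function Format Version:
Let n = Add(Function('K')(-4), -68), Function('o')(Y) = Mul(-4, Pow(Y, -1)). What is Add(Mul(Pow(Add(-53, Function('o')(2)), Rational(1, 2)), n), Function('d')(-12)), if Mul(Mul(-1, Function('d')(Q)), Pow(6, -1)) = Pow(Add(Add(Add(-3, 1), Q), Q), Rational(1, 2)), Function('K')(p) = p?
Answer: Mul(6, I, Add(Mul(-1, Pow(26, Rational(1, 2))), Mul(-12, Pow(55, Rational(1, 2))))) ≈ Mul(-564.56, I)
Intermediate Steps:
n = -72 (n = Add(-4, -68) = -72)
Function('d')(Q) = Mul(-6, Pow(Add(-2, Mul(2, Q)), Rational(1, 2))) (Function('d')(Q) = Mul(-6, Pow(Add(Add(Add(-3, 1), Q), Q), Rational(1, 2))) = Mul(-6, Pow(Add(Add(-2, Q), Q), Rational(1, 2))) = Mul(-6, Pow(Add(-2, Mul(2, Q)), Rational(1, 2))))
Add(Mul(Pow(Add(-53, Function('o')(2)), Rational(1, 2)), n), Function('d')(-12)) = Add(Mul(Pow(Add(-53, Mul(-4, Pow(2, -1))), Rational(1, 2)), -72), Mul(-6, Pow(Add(-2, Mul(2, -12)), Rational(1, 2)))) = Add(Mul(Pow(Add(-53, Mul(-4, Rational(1, 2))), Rational(1, 2)), -72), Mul(-6, Pow(Add(-2, -24), Rational(1, 2)))) = Add(Mul(Pow(Add(-53, -2), Rational(1, 2)), -72), Mul(-6, Pow(-26, Rational(1, 2)))) = Add(Mul(Pow(-55, Rational(1, 2)), -72), Mul(-6, Mul(I, Pow(26, Rational(1, 2))))) = Add(Mul(Mul(I, Pow(55, Rational(1, 2))), -72), Mul(-6, I, Pow(26, Rational(1, 2)))) = Add(Mul(-72, I, Pow(55, Rational(1, 2))), Mul(-6, I, Pow(26, Rational(1, 2))))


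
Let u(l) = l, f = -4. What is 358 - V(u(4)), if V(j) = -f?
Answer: 354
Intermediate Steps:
V(j) = 4 (V(j) = -1*(-4) = 4)
358 - V(u(4)) = 358 - 1*4 = 358 - 4 = 354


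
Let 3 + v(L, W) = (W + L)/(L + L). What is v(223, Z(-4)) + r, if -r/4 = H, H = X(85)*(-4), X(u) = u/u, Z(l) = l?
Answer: 6017/446 ≈ 13.491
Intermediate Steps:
v(L, W) = -3 + (L + W)/(2*L) (v(L, W) = -3 + (W + L)/(L + L) = -3 + (L + W)/((2*L)) = -3 + (L + W)*(1/(2*L)) = -3 + (L + W)/(2*L))
X(u) = 1
H = -4 (H = 1*(-4) = -4)
r = 16 (r = -4*(-4) = 16)
v(223, Z(-4)) + r = (1/2)*(-4 - 5*223)/223 + 16 = (1/2)*(1/223)*(-4 - 1115) + 16 = (1/2)*(1/223)*(-1119) + 16 = -1119/446 + 16 = 6017/446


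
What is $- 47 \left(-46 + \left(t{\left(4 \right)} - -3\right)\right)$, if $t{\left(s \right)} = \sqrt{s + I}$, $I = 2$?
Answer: $2021 - 47 \sqrt{6} \approx 1905.9$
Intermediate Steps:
$t{\left(s \right)} = \sqrt{2 + s}$ ($t{\left(s \right)} = \sqrt{s + 2} = \sqrt{2 + s}$)
$- 47 \left(-46 + \left(t{\left(4 \right)} - -3\right)\right) = - 47 \left(-46 + \left(\sqrt{2 + 4} - -3\right)\right) = - 47 \left(-46 + \left(\sqrt{6} + 3\right)\right) = - 47 \left(-46 + \left(3 + \sqrt{6}\right)\right) = - 47 \left(-43 + \sqrt{6}\right) = 2021 - 47 \sqrt{6}$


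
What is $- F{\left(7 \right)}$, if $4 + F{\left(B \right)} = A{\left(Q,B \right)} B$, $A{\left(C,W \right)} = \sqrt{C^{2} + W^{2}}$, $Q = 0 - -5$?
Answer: $4 - 7 \sqrt{74} \approx -56.216$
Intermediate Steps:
$Q = 5$ ($Q = 0 + 5 = 5$)
$F{\left(B \right)} = -4 + B \sqrt{25 + B^{2}}$ ($F{\left(B \right)} = -4 + \sqrt{5^{2} + B^{2}} B = -4 + \sqrt{25 + B^{2}} B = -4 + B \sqrt{25 + B^{2}}$)
$- F{\left(7 \right)} = - (-4 + 7 \sqrt{25 + 7^{2}}) = - (-4 + 7 \sqrt{25 + 49}) = - (-4 + 7 \sqrt{74}) = 4 - 7 \sqrt{74}$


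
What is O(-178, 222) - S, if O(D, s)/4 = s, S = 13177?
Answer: -12289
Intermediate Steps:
O(D, s) = 4*s
O(-178, 222) - S = 4*222 - 1*13177 = 888 - 13177 = -12289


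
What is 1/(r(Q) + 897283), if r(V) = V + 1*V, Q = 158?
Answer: 1/897599 ≈ 1.1141e-6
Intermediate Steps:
r(V) = 2*V (r(V) = V + V = 2*V)
1/(r(Q) + 897283) = 1/(2*158 + 897283) = 1/(316 + 897283) = 1/897599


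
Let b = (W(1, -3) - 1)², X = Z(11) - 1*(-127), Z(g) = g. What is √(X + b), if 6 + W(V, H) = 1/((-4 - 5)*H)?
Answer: √135946/27 ≈ 13.656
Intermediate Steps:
W(V, H) = -6 - 1/(9*H) (W(V, H) = -6 + 1/((-4 - 5)*H) = -6 + 1/((-9)*H) = -6 - 1/(9*H))
X = 138 (X = 11 - 1*(-127) = 11 + 127 = 138)
b = 35344/729 (b = ((-6 - ⅑/(-3)) - 1)² = ((-6 - ⅑*(-⅓)) - 1)² = ((-6 + 1/27) - 1)² = (-161/27 - 1)² = (-188/27)² = 35344/729 ≈ 48.483)
√(X + b) = √(138 + 35344/729) = √(135946/729) = √135946/27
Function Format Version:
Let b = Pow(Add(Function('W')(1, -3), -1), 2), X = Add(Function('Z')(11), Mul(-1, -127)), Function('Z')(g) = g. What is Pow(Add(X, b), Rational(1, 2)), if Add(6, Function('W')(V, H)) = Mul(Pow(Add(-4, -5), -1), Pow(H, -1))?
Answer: Mul(Rational(1, 27), Pow(135946, Rational(1, 2))) ≈ 13.656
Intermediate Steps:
Function('W')(V, H) = Add(-6, Mul(Rational(-1, 9), Pow(H, -1))) (Function('W')(V, H) = Add(-6, Mul(Pow(Add(-4, -5), -1), Pow(H, -1))) = Add(-6, Mul(Pow(-9, -1), Pow(H, -1))) = Add(-6, Mul(Rational(-1, 9), Pow(H, -1))))
X = 138 (X = Add(11, Mul(-1, -127)) = Add(11, 127) = 138)
b = Rational(35344, 729) (b = Pow(Add(Add(-6, Mul(Rational(-1, 9), Pow(-3, -1))), -1), 2) = Pow(Add(Add(-6, Mul(Rational(-1, 9), Rational(-1, 3))), -1), 2) = Pow(Add(Add(-6, Rational(1, 27)), -1), 2) = Pow(Add(Rational(-161, 27), -1), 2) = Pow(Rational(-188, 27), 2) = Rational(35344, 729) ≈ 48.483)
Pow(Add(X, b), Rational(1, 2)) = Pow(Add(138, Rational(35344, 729)), Rational(1, 2)) = Pow(Rational(135946, 729), Rational(1, 2)) = Mul(Rational(1, 27), Pow(135946, Rational(1, 2)))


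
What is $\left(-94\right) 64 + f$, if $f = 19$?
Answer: $-5997$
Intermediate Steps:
$\left(-94\right) 64 + f = \left(-94\right) 64 + 19 = -6016 + 19 = -5997$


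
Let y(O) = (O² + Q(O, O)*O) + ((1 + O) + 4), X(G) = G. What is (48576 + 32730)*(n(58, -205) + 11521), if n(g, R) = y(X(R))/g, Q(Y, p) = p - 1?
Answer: 30582154269/29 ≈ 1.0546e+9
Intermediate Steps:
Q(Y, p) = -1 + p
y(O) = 5 + O + O² + O*(-1 + O) (y(O) = (O² + (-1 + O)*O) + ((1 + O) + 4) = (O² + O*(-1 + O)) + (5 + O) = 5 + O + O² + O*(-1 + O))
n(g, R) = (5 + 2*R²)/g
(48576 + 32730)*(n(58, -205) + 11521) = (48576 + 32730)*((5 + 2*(-205)²)/58 + 11521) = 81306*((5 + 2*42025)/58 + 11521) = 81306*((5 + 84050)/58 + 11521) = 81306*((1/58)*84055 + 11521) = 81306*(84055/58 + 11521) = 81306*(752273/58) = 30582154269/29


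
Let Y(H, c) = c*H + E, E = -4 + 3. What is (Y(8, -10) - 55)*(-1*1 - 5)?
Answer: 816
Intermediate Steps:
E = -1
Y(H, c) = -1 + H*c (Y(H, c) = c*H - 1 = H*c - 1 = -1 + H*c)
(Y(8, -10) - 55)*(-1*1 - 5) = ((-1 + 8*(-10)) - 55)*(-1*1 - 5) = ((-1 - 80) - 55)*(-1 - 5) = (-81 - 55)*(-6) = -136*(-6) = 816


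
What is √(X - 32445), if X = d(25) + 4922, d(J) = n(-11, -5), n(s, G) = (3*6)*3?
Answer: I*√27469 ≈ 165.74*I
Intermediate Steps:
n(s, G) = 54 (n(s, G) = 18*3 = 54)
d(J) = 54
X = 4976 (X = 54 + 4922 = 4976)
√(X - 32445) = √(4976 - 32445) = √(-27469) = I*√27469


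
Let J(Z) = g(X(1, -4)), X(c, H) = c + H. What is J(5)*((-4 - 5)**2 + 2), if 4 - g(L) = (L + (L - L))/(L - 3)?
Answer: 581/2 ≈ 290.50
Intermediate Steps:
X(c, H) = H + c
g(L) = 4 - L/(-3 + L) (g(L) = 4 - (L + (L - L))/(L - 3) = 4 - (L + 0)/(-3 + L) = 4 - L/(-3 + L))
J(Z) = 7/2 (J(Z) = 3*(-4 + (-4 + 1))/(-3 + (-4 + 1)) = 3*(-4 - 3)/(-3 - 3) = 3*(-7)/(-6) = 3*(-1/6)*(-7) = 7/2)
J(5)*((-4 - 5)**2 + 2) = 7*((-4 - 5)**2 + 2)/2 = 7*((-9)**2 + 2)/2 = 7*(81 + 2)/2 = (7/2)*83 = 581/2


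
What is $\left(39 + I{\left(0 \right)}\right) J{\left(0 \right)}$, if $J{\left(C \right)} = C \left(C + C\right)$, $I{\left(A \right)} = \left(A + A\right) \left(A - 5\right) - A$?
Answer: $0$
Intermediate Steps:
$I{\left(A \right)} = - A + 2 A \left(-5 + A\right)$ ($I{\left(A \right)} = 2 A \left(-5 + A\right) - A = - A + 2 A \left(-5 + A\right)$)
$J{\left(C \right)} = 2 C^{2}$ ($J{\left(C \right)} = C 2 C = 2 C^{2}$)
$\left(39 + I{\left(0 \right)}\right) J{\left(0 \right)} = \left(39 + 0 \left(-11 + 2 \cdot 0\right)\right) 2 \cdot 0^{2} = \left(39 + 0 \left(-11 + 0\right)\right) 2 \cdot 0 = \left(39 + 0 \left(-11\right)\right) 0 = \left(39 + 0\right) 0 = 39 \cdot 0 = 0$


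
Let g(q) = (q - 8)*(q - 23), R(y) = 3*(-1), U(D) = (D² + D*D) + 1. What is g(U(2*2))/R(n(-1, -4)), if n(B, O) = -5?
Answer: -250/3 ≈ -83.333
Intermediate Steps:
U(D) = 1 + 2*D² (U(D) = (D² + D²) + 1 = 2*D² + 1 = 1 + 2*D²)
R(y) = -3
g(q) = (-23 + q)*(-8 + q) (g(q) = (-8 + q)*(-23 + q) = (-23 + q)*(-8 + q))
g(U(2*2))/R(n(-1, -4)) = (184 + (1 + 2*(2*2)²)² - 31*(1 + 2*(2*2)²))/(-3) = (184 + (1 + 2*4²)² - 31*(1 + 2*4²))*(-⅓) = (184 + (1 + 2*16)² - 31*(1 + 2*16))*(-⅓) = (184 + (1 + 32)² - 31*(1 + 32))*(-⅓) = (184 + 33² - 31*33)*(-⅓) = (184 + 1089 - 1023)*(-⅓) = 250*(-⅓) = -250/3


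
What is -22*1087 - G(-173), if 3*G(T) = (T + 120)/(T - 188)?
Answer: -25898915/1083 ≈ -23914.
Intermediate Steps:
G(T) = (120 + T)/(3*(-188 + T)) (G(T) = ((T + 120)/(T - 188))/3 = ((120 + T)/(-188 + T))/3 = (120 + T)/(3*(-188 + T)))
-22*1087 - G(-173) = -22*1087 - (120 - 173)/(3*(-188 - 173)) = -23914 - (-53)/(3*(-361)) = -23914 - (-1)*(-53)/(3*361) = -23914 - 1*53/1083 = -23914 - 53/1083 = -25898915/1083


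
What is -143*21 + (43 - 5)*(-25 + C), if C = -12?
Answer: -4409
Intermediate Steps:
-143*21 + (43 - 5)*(-25 + C) = -143*21 + (43 - 5)*(-25 - 12) = -3003 + 38*(-37) = -3003 - 1406 = -4409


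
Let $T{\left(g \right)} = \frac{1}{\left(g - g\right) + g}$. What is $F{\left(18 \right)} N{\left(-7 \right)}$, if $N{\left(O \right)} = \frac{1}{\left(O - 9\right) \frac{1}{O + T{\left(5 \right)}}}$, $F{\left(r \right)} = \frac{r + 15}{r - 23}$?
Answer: $- \frac{561}{200} \approx -2.805$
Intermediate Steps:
$T{\left(g \right)} = \frac{1}{g}$ ($T{\left(g \right)} = \frac{1}{0 + g} = \frac{1}{g}$)
$F{\left(r \right)} = \frac{15 + r}{-23 + r}$
$N{\left(O \right)} = \frac{\frac{1}{5} + O}{-9 + O}$ ($N{\left(O \right)} = \frac{1}{\left(O - 9\right) \frac{1}{O + \frac{1}{5}}} = \frac{1}{\left(-9 + O\right) \frac{1}{O + \frac{1}{5}}} = \frac{1}{\left(-9 + O\right) \frac{1}{\frac{1}{5} + O}} = \frac{1}{\frac{1}{\frac{1}{5} + O} \left(-9 + O\right)} = \frac{\frac{1}{5} + O}{-9 + O}$)
$F{\left(18 \right)} N{\left(-7 \right)} = \frac{15 + 18}{-23 + 18} \frac{\frac{1}{5} - 7}{-9 - 7} = \frac{1}{-5} \cdot 33 \frac{1}{-16} \left(- \frac{34}{5}\right) = \left(- \frac{1}{5}\right) 33 \left(\left(- \frac{1}{16}\right) \left(- \frac{34}{5}\right)\right) = \left(- \frac{33}{5}\right) \frac{17}{40} = - \frac{561}{200}$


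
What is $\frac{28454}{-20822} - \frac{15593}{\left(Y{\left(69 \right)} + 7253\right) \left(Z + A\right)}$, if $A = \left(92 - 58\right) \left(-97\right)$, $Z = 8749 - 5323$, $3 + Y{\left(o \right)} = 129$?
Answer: $- \frac{13599910947}{9833314432} \approx -1.383$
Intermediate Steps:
$Y{\left(o \right)} = 126$ ($Y{\left(o \right)} = -3 + 129 = 126$)
$Z = 3426$ ($Z = 8749 - 5323 = 3426$)
$A = -3298$ ($A = 34 \left(-97\right) = -3298$)
$\frac{28454}{-20822} - \frac{15593}{\left(Y{\left(69 \right)} + 7253\right) \left(Z + A\right)} = \frac{28454}{-20822} - \frac{15593}{\left(126 + 7253\right) \left(3426 - 3298\right)} = 28454 \left(- \frac{1}{20822}\right) - \frac{15593}{7379 \cdot 128} = - \frac{14227}{10411} - \frac{15593}{944512} = - \frac{13599910947}{9833314432}$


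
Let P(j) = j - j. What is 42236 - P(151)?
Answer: 42236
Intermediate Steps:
P(j) = 0
42236 - P(151) = 42236 - 1*0 = 42236 + 0 = 42236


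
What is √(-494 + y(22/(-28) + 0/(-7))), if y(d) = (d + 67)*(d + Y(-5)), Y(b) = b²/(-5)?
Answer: I*√171911/14 ≈ 29.616*I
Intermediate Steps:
Y(b) = -b²/5 (Y(b) = b²*(-⅕) = -b²/5)
y(d) = (-5 + d)*(67 + d) (y(d) = (d + 67)*(d - ⅕*(-5)²) = (67 + d)*(d - ⅕*25) = (67 + d)*(d - 5) = (67 + d)*(-5 + d) = (-5 + d)*(67 + d))
√(-494 + y(22/(-28) + 0/(-7))) = √(-494 + (-335 + (22/(-28) + 0/(-7))² + 62*(22/(-28) + 0/(-7)))) = √(-494 + (-335 + (22*(-1/28) + 0*(-⅐))² + 62*(22*(-1/28) + 0*(-⅐)))) = √(-494 + (-335 + (-11/14 + 0)² + 62*(-11/14 + 0))) = √(-494 + (-335 + (-11/14)² + 62*(-11/14))) = √(-494 + (-335 + 121/196 - 341/7)) = √(-494 - 75087/196) = √(-171911/196) = I*√171911/14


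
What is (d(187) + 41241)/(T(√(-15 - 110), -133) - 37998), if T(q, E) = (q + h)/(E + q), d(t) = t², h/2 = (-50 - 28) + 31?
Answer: -687804136086/342929983343 + 198146*I*√5/342929983343 ≈ -2.0057 + 1.292e-6*I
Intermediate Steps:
h = -94 (h = 2*((-50 - 28) + 31) = 2*(-78 + 31) = 2*(-47) = -94)
T(q, E) = (-94 + q)/(E + q) (T(q, E) = (q - 94)/(E + q) = (-94 + q)/(E + q))
(d(187) + 41241)/(T(√(-15 - 110), -133) - 37998) = (187² + 41241)/((-94 + √(-15 - 110))/(-133 + √(-15 - 110)) - 37998) = (34969 + 41241)/((-94 + √(-125))/(-133 + √(-125)) - 37998) = 76210/((-94 + 5*I*√5)/(-133 + 5*I*√5) - 37998) = 76210/(-37998 + (-94 + 5*I*√5)/(-133 + 5*I*√5))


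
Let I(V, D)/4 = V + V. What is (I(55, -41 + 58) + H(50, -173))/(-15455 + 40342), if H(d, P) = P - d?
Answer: 217/24887 ≈ 0.0087194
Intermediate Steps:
I(V, D) = 8*V (I(V, D) = 4*(V + V) = 4*(2*V) = 8*V)
(I(55, -41 + 58) + H(50, -173))/(-15455 + 40342) = (8*55 + (-173 - 1*50))/(-15455 + 40342) = (440 + (-173 - 50))/24887 = (440 - 223)*(1/24887) = 217*(1/24887) = 217/24887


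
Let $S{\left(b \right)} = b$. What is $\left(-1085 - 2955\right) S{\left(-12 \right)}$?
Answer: $48480$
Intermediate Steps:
$\left(-1085 - 2955\right) S{\left(-12 \right)} = \left(-1085 - 2955\right) \left(-12\right) = \left(-4040\right) \left(-12\right) = 48480$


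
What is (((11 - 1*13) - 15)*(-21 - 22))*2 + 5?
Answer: 1467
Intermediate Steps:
(((11 - 1*13) - 15)*(-21 - 22))*2 + 5 = (((11 - 13) - 15)*(-43))*2 + 5 = ((-2 - 15)*(-43))*2 + 5 = -17*(-43)*2 + 5 = 731*2 + 5 = 1462 + 5 = 1467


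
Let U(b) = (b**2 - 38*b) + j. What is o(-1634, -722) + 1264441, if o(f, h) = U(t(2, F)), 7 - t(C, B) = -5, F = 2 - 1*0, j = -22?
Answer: 1264107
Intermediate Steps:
F = 2 (F = 2 + 0 = 2)
t(C, B) = 12 (t(C, B) = 7 - 1*(-5) = 7 + 5 = 12)
U(b) = -22 + b**2 - 38*b (U(b) = (b**2 - 38*b) - 22 = -22 + b**2 - 38*b)
o(f, h) = -334 (o(f, h) = -22 + 12**2 - 38*12 = -22 + 144 - 456 = -334)
o(-1634, -722) + 1264441 = -334 + 1264441 = 1264107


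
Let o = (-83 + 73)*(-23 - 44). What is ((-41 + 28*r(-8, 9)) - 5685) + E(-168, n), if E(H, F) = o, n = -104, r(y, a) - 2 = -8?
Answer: -5224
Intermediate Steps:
r(y, a) = -6 (r(y, a) = 2 - 8 = -6)
o = 670 (o = -10*(-67) = 670)
E(H, F) = 670
((-41 + 28*r(-8, 9)) - 5685) + E(-168, n) = ((-41 + 28*(-6)) - 5685) + 670 = ((-41 - 168) - 5685) + 670 = (-209 - 5685) + 670 = -5894 + 670 = -5224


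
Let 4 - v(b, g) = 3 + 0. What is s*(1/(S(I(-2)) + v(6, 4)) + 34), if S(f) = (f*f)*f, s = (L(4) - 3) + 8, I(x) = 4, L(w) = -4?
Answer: 2211/65 ≈ 34.015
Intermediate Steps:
v(b, g) = 1 (v(b, g) = 4 - (3 + 0) = 4 - 1*3 = 4 - 3 = 1)
s = 1 (s = (-4 - 3) + 8 = -7 + 8 = 1)
S(f) = f³ (S(f) = f²*f = f³)
s*(1/(S(I(-2)) + v(6, 4)) + 34) = 1*(1/(4³ + 1) + 34) = 1*(1/(64 + 1) + 34) = 1*(1/65 + 34) = 1*(2211/65) = 2211/65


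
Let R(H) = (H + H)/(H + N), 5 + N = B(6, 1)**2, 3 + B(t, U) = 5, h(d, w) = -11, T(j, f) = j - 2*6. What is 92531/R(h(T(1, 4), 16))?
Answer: 555186/11 ≈ 50471.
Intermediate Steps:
T(j, f) = -12 + j (T(j, f) = j - 12 = -12 + j)
B(t, U) = 2 (B(t, U) = -3 + 5 = 2)
N = -1 (N = -5 + 2**2 = -5 + 4 = -1)
R(H) = 2*H/(-1 + H) (R(H) = (H + H)/(H - 1) = (2*H)/(-1 + H) = 2*H/(-1 + H))
92531/R(h(T(1, 4), 16)) = 92531/((2*(-11)/(-1 - 11))) = 92531/((2*(-11)/(-12))) = 92531/((2*(-11)*(-1/12))) = 92531/(11/6) = 92531*(6/11) = 555186/11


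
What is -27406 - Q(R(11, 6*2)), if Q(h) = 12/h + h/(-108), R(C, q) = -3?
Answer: -986473/36 ≈ -27402.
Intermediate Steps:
Q(h) = 12/h - h/108 (Q(h) = 12/h + h*(-1/108) = 12/h - h/108)
-27406 - Q(R(11, 6*2)) = -27406 - (12/(-3) - 1/108*(-3)) = -27406 - (12*(-⅓) + 1/36) = -27406 - (-4 + 1/36) = -27406 - 1*(-143/36) = -27406 + 143/36 = -986473/36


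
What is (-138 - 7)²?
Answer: 21025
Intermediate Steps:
(-138 - 7)² = (-145)² = 21025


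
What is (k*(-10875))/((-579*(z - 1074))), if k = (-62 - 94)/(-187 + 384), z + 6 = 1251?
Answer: -188500/2167197 ≈ -0.086979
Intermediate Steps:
z = 1245 (z = -6 + 1251 = 1245)
k = -156/197 ≈ -0.79188
(k*(-10875))/((-579*(z - 1074))) = (-156/197*(-10875))/((-579*(1245 - 1074))) = 1696500/(197*((-579*171))) = (1696500/197)/(-99009) = (1696500/197)*(-1/99009) = -188500/2167197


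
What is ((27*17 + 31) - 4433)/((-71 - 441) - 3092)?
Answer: 3943/3604 ≈ 1.0941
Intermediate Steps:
((27*17 + 31) - 4433)/((-71 - 441) - 3092) = ((459 + 31) - 4433)/(-512 - 3092) = (490 - 4433)/(-3604) = -3943*(-1/3604) = 3943/3604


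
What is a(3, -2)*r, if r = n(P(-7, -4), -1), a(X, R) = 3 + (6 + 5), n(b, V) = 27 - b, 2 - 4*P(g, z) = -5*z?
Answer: 441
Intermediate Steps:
P(g, z) = ½ + 5*z/4 (P(g, z) = ½ - (-5)*z/4 = ½ + 5*z/4)
a(X, R) = 14 (a(X, R) = 3 + 11 = 14)
r = 63/2 (r = 27 - (½ + (5/4)*(-4)) = 27 - (½ - 5) = 27 - 1*(-9/2) = 27 + 9/2 = 63/2 ≈ 31.500)
a(3, -2)*r = 14*(63/2) = 441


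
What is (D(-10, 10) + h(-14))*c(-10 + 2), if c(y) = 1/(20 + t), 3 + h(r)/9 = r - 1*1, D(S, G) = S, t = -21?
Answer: 172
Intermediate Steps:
h(r) = -36 + 9*r (h(r) = -27 + 9*(r - 1*1) = -27 + 9*(r - 1) = -27 + 9*(-1 + r) = -27 + (-9 + 9*r) = -36 + 9*r)
c(y) = -1 (c(y) = 1/(20 - 21) = 1/(-1) = -1)
(D(-10, 10) + h(-14))*c(-10 + 2) = (-10 + (-36 + 9*(-14)))*(-1) = (-10 + (-36 - 126))*(-1) = (-10 - 162)*(-1) = -172*(-1) = 172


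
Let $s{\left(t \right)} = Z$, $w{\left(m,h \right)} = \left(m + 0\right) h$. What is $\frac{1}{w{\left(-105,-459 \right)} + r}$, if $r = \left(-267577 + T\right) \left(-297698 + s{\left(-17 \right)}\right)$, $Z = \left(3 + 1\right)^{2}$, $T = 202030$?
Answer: $\frac{1}{19512210249} \approx 5.125 \cdot 10^{-11}$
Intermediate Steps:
$w{\left(m,h \right)} = h m$ ($w{\left(m,h \right)} = m h = h m$)
$Z = 16$ ($Z = 4^{2} = 16$)
$s{\left(t \right)} = 16$
$r = 19512162054$ ($r = \left(-267577 + 202030\right) \left(-297698 + 16\right) = \left(-65547\right) \left(-297682\right) = 19512162054$)
$\frac{1}{w{\left(-105,-459 \right)} + r} = \frac{1}{\left(-459\right) \left(-105\right) + 19512162054} = \frac{1}{48195 + 19512162054} = \frac{1}{19512210249}$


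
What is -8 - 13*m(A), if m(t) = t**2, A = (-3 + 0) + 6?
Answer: -125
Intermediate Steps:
A = 3 (A = -3 + 6 = 3)
-8 - 13*m(A) = -8 - 13*3**2 = -8 - 13*9 = -8 - 117 = -125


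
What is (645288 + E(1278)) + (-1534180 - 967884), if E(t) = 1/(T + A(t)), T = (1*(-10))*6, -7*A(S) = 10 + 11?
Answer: -116976889/63 ≈ -1.8568e+6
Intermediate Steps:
A(S) = -3 (A(S) = -(10 + 11)/7 = -⅐*21 = -3)
T = -60 (T = -10*6 = -60)
E(t) = -1/63 (E(t) = 1/(-60 - 3) = 1/(-63) = -1/63)
(645288 + E(1278)) + (-1534180 - 967884) = (645288 - 1/63) + (-1534180 - 967884) = 40653143/63 - 2502064 = -116976889/63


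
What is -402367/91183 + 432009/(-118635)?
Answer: -29042228564/3605831735 ≈ -8.0542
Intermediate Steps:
-402367/91183 + 432009/(-118635) = -402367*1/91183 + 432009*(-1/118635) = -402367/91183 - 144003/39545 = -29042228564/3605831735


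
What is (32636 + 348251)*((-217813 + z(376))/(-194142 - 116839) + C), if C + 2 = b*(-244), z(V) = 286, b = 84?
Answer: -2427876962566757/310981 ≈ -7.8072e+9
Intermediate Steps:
C = -20498 (C = -2 + 84*(-244) = -2 - 20496 = -20498)
(32636 + 348251)*((-217813 + z(376))/(-194142 - 116839) + C) = (32636 + 348251)*((-217813 + 286)/(-194142 - 116839) - 20498) = 380887*(-217527/(-310981) - 20498) = 380887*(-217527*(-1/310981) - 20498) = 380887*(217527/310981 - 20498) = 380887*(-6374271011/310981) = -2427876962566757/310981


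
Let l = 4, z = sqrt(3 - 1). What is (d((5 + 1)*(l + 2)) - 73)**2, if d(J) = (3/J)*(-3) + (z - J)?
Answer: 191001/16 - 437*sqrt(2)/2 ≈ 11629.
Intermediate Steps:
z = sqrt(2) ≈ 1.4142
d(J) = sqrt(2) - J - 9/J (d(J) = (3/J)*(-3) + (sqrt(2) - J) = -9/J + (sqrt(2) - J) = sqrt(2) - J - 9/J)
(d((5 + 1)*(l + 2)) - 73)**2 = ((sqrt(2) - (5 + 1)*(4 + 2) - 9*1/((4 + 2)*(5 + 1))) - 73)**2 = ((sqrt(2) - 6*6 - 9/(6*6)) - 73)**2 = ((sqrt(2) - 1*36 - 9/36) - 73)**2 = ((sqrt(2) - 36 - 9*1/36) - 73)**2 = ((sqrt(2) - 36 - 1/4) - 73)**2 = ((-145/4 + sqrt(2)) - 73)**2 = (-437/4 + sqrt(2))**2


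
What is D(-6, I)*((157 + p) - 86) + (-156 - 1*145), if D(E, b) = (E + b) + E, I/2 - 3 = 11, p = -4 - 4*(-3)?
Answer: 963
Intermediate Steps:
p = 8 (p = -4 + 12 = 8)
I = 28 (I = 6 + 2*11 = 6 + 22 = 28)
D(E, b) = b + 2*E
D(-6, I)*((157 + p) - 86) + (-156 - 1*145) = (28 + 2*(-6))*((157 + 8) - 86) + (-156 - 1*145) = (28 - 12)*(165 - 86) + (-156 - 145) = 16*79 - 301 = 1264 - 301 = 963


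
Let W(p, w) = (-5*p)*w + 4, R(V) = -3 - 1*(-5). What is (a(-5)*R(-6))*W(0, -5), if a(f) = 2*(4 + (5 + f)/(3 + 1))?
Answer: 64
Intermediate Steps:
R(V) = 2 (R(V) = -3 + 5 = 2)
a(f) = 21/2 + f/2 (a(f) = 2*(4 + (5 + f)/4) = 2*(4 + (5 + f)*(¼)) = 2*(4 + (5/4 + f/4)) = 2*(21/4 + f/4) = 21/2 + f/2)
W(p, w) = 4 - 5*p*w (W(p, w) = -5*p*w + 4 = 4 - 5*p*w)
(a(-5)*R(-6))*W(0, -5) = ((21/2 + (½)*(-5))*2)*(4 - 5*0*(-5)) = ((21/2 - 5/2)*2)*(4 + 0) = (8*2)*4 = 16*4 = 64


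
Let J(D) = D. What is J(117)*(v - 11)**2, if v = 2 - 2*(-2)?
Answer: 2925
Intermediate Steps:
v = 6 (v = 2 + 4 = 6)
J(117)*(v - 11)**2 = 117*(6 - 11)**2 = 117*(-5)**2 = 117*25 = 2925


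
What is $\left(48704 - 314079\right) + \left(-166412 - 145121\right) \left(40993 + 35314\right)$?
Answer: $-23772414006$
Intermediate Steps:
$\left(48704 - 314079\right) + \left(-166412 - 145121\right) \left(40993 + 35314\right) = -265375 - 23772148631 = -23772414006$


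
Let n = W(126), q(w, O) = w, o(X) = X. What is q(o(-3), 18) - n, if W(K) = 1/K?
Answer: -379/126 ≈ -3.0079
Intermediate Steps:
n = 1/126 ≈ 0.0079365
q(o(-3), 18) - n = -3 - 1*1/126 = -3 - 1/126 = -379/126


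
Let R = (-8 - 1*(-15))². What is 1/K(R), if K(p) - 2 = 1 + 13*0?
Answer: ⅓ ≈ 0.33333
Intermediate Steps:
R = 49 (R = (-8 + 15)² = 7² = 49)
K(p) = 3 (K(p) = 2 + (1 + 13*0) = 2 + (1 + 0) = 2 + 1 = 3)
1/K(R) = 1/3 = ⅓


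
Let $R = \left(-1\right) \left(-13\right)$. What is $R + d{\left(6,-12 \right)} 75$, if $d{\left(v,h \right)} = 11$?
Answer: $838$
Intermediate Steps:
$R = 13$
$R + d{\left(6,-12 \right)} 75 = 13 + 11 \cdot 75 = 13 + 825 = 838$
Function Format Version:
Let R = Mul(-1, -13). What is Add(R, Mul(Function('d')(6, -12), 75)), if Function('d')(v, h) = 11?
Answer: 838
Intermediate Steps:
R = 13
Add(R, Mul(Function('d')(6, -12), 75)) = Add(13, Mul(11, 75)) = Add(13, 825) = 838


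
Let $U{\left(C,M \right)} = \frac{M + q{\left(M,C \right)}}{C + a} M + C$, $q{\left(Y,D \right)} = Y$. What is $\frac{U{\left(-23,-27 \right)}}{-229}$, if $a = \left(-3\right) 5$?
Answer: $\frac{1166}{4351} \approx 0.26798$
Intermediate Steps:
$a = -15$
$U{\left(C,M \right)} = C + \frac{2 M^{2}}{-15 + C}$ ($U{\left(C,M \right)} = \frac{M + M}{C - 15} M + C = \frac{2 M}{-15 + C} M + C = \frac{2 M^{2}}{-15 + C} + C = C + \frac{2 M^{2}}{-15 + C}$)
$\frac{U{\left(-23,-27 \right)}}{-229} = \frac{\frac{1}{-15 - 23} \left(\left(-23\right)^{2} - -345 + 2 \left(-27\right)^{2}\right)}{-229} = \frac{529 + 345 + 2 \cdot 729}{-38} \left(- \frac{1}{229}\right) = - \frac{529 + 345 + 1458}{38} \left(- \frac{1}{229}\right) = \left(- \frac{1}{38}\right) 2332 \left(- \frac{1}{229}\right) = \left(- \frac{1166}{19}\right) \left(- \frac{1}{229}\right) = \frac{1166}{4351}$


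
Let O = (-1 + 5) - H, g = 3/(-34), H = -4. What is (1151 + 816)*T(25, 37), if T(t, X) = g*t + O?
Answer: 387499/34 ≈ 11397.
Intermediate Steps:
g = -3/34 (g = 3*(-1/34) = -3/34 ≈ -0.088235)
O = 8 (O = (-1 + 5) - 1*(-4) = 4 + 4 = 8)
T(t, X) = 8 - 3*t/34 (T(t, X) = -3*t/34 + 8 = 8 - 3*t/34)
(1151 + 816)*T(25, 37) = (1151 + 816)*(8 - 3/34*25) = 1967*(8 - 75/34) = 1967*(197/34) = 387499/34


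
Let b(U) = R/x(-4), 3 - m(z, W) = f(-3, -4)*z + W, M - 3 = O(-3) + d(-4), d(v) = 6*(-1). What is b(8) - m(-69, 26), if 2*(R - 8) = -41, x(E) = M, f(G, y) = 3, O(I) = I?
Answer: -2183/12 ≈ -181.92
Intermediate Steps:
d(v) = -6
M = -6 (M = 3 + (-3 - 6) = 3 - 9 = -6)
x(E) = -6
R = -25/2 (R = 8 + (½)*(-41) = 8 - 41/2 = -25/2 ≈ -12.500)
m(z, W) = 3 - W - 3*z (m(z, W) = 3 - (3*z + W) = 3 - (W + 3*z) = 3 + (-W - 3*z) = 3 - W - 3*z)
b(U) = 25/12 (b(U) = -25/2/(-6) = -25/2*(-⅙) = 25/12)
b(8) - m(-69, 26) = 25/12 - (3 - 1*26 - 3*(-69)) = 25/12 - (3 - 26 + 207) = 25/12 - 1*184 = 25/12 - 184 = -2183/12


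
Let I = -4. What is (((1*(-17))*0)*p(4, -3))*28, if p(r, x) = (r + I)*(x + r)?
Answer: 0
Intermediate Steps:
p(r, x) = (-4 + r)*(r + x) (p(r, x) = (r - 4)*(x + r) = (-4 + r)*(r + x))
(((1*(-17))*0)*p(4, -3))*28 = (((1*(-17))*0)*(4**2 - 4*4 - 4*(-3) + 4*(-3)))*28 = ((-17*0)*(16 - 16 + 12 - 12))*28 = (0*0)*28 = 0*28 = 0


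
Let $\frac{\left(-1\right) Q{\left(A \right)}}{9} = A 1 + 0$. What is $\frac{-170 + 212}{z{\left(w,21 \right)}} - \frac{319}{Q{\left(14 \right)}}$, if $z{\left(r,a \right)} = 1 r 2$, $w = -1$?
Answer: $- \frac{2327}{126} \approx -18.468$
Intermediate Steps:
$z{\left(r,a \right)} = 2 r$ ($z{\left(r,a \right)} = r 2 = 2 r$)
$Q{\left(A \right)} = - 9 A$ ($Q{\left(A \right)} = - 9 \left(A 1 + 0\right) = - 9 \left(A + 0\right) = - 9 A$)
$\frac{-170 + 212}{z{\left(w,21 \right)}} - \frac{319}{Q{\left(14 \right)}} = \frac{-170 + 212}{2 \left(-1\right)} - \frac{319}{\left(-9\right) 14} = \frac{42}{-2} - \frac{319}{-126} = 42 \left(- \frac{1}{2}\right) - - \frac{319}{126} = -21 + \frac{319}{126} = - \frac{2327}{126}$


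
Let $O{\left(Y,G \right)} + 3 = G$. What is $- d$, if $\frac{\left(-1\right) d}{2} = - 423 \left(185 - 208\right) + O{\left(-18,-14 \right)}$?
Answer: $19424$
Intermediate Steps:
$O{\left(Y,G \right)} = -3 + G$
$d = -19424$ ($d = - 2 \left(- 423 \left(185 - 208\right) - 17\right) = - 2 \left(\left(-423\right) \left(-23\right) - 17\right) = - 2 \left(9729 - 17\right) = \left(-2\right) 9712 = -19424$)
$- d = \left(-1\right) \left(-19424\right) = 19424$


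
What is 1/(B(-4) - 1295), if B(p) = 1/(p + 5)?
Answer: -1/1294 ≈ -0.00077280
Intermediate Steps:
B(p) = 1/(5 + p)
1/(B(-4) - 1295) = 1/(1/(5 - 4) - 1295) = 1/(1/1 - 1295) = 1/(1 - 1295) = 1/(-1294) = -1/1294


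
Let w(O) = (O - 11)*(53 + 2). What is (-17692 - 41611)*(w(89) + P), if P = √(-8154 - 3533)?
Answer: -254409870 - 59303*I*√11687 ≈ -2.5441e+8 - 6.411e+6*I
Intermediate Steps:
P = I*√11687 (P = √(-11687) = I*√11687 ≈ 108.11*I)
w(O) = -605 + 55*O (w(O) = (-11 + O)*55 = -605 + 55*O)
(-17692 - 41611)*(w(89) + P) = (-17692 - 41611)*((-605 + 55*89) + I*√11687) = -59303*((-605 + 4895) + I*√11687) = -59303*(4290 + I*√11687) = -254409870 - 59303*I*√11687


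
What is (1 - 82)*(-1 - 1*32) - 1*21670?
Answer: -18997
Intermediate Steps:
(1 - 82)*(-1 - 1*32) - 1*21670 = -81*(-1 - 32) - 21670 = -81*(-33) - 21670 = 2673 - 21670 = -18997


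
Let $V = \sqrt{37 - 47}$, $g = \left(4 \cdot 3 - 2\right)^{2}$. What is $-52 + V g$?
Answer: $-52 + 100 i \sqrt{10} \approx -52.0 + 316.23 i$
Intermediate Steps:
$g = 100$ ($g = \left(12 - 2\right)^{2} = 10^{2} = 100$)
$V = i \sqrt{10}$ ($V = \sqrt{-10} = i \sqrt{10} \approx 3.1623 i$)
$-52 + V g = -52 + i \sqrt{10} \cdot 100 = -52 + 100 i \sqrt{10}$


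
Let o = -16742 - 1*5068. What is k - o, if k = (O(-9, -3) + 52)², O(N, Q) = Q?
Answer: 24211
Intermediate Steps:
o = -21810 (o = -16742 - 5068 = -21810)
k = 2401 (k = (-3 + 52)² = 49² = 2401)
k - o = 2401 - 1*(-21810) = 2401 + 21810 = 24211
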